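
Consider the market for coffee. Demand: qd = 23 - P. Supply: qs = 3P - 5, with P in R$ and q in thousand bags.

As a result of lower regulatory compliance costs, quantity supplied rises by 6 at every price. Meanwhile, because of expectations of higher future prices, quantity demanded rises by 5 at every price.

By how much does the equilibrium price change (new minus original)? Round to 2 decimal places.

Solve the original market: 23 - P = 3P - 5, hence P = 7 and q = 16.
The new curves are qd = 28 - P (demand) and qs = 3P + 1 (supply).
New equilibrium: 28 - P = 3P + 1 ⇒ 27 = 4P ⇒ P = 6.75, q = 21.25.
ΔP = 6.75 − 7 = -0.25.

-0.25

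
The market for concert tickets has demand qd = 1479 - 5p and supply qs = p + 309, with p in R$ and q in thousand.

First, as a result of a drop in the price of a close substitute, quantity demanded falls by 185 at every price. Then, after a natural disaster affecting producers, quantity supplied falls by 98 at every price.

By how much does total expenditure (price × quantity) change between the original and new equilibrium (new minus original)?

-27614.25

Solve the original market: 1479 - 5p = p + 309, hence p = 195 and q = 504.
The new curves are qd = 1294 - 5p (demand) and qs = p + 211 (supply).
Setting them equal: 1294 - 5p = p + 211 → 1083 = 6p, so p = 180.5 and q = 391.5.
Expenditure moves from 195×504 = 98280 to 180.5×391.5 = 70665.75; change = -27614.25.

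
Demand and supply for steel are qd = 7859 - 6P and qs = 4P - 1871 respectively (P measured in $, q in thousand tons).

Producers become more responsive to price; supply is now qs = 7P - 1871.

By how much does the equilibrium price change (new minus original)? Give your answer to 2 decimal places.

-224.54

Initially, 7859 - 6P = 4P - 1871, so 9730 = 10P and P = 973, q = 2021.
The shock moves the curves to qd = 7859 - 6P and qs = 7P - 1871.
Clearing the new market: 7859 - 6P = 7P - 1871, so P = 9730/13 ≈ 748.4615 and q = 43787/13 ≈ 3368.2308.
ΔP = 748.4615 − 973 = -224.54.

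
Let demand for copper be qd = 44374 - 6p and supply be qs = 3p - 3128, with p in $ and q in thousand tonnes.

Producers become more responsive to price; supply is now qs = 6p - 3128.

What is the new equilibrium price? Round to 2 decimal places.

3958.50

Solve the original market: 44374 - 6p = 3p - 3128, hence p = 5278 and q = 12706.
With the change applied: demand qd = 44374 - 6p, supply qs = 6p - 3128.
Setting them equal: 44374 - 6p = 6p - 3128 → 47502 = 12p, so p = 3958.5 and q = 20623.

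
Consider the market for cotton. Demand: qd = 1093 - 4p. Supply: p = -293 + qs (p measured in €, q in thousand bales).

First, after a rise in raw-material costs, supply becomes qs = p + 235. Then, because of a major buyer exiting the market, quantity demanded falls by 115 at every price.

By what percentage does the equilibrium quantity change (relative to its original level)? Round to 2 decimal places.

Before the shock: 1093 - 4p = p + 293 ⇒ 800 = 5p ⇒ p = 160, q = 453.
The shock moves the curves to qd = 978 - 4p and qs = p + 235.
New equilibrium: 978 - 4p = p + 235 ⇒ 743 = 5p ⇒ p = 148.6, q = 383.6.
%Δq = (383.6 − 453) / 453 × 100 = -15.32%.

-15.32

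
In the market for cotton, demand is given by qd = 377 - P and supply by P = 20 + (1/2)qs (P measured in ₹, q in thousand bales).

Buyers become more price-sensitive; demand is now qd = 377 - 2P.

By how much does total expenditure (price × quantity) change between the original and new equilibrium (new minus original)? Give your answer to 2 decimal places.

Initially, 377 - P = 2P - 40, so 417 = 3P and P = 139, q = 238.
After the shift, demand is qd = 377 - 2P and supply is qs = 2P - 40.
New equilibrium: 377 - 2P = 2P - 40 ⇒ 417 = 4P ⇒ P = 104.25, q = 168.5.
Expenditure moves from 139×238 = 33082 to 104.25×168.5 = 17566.125; change = -15515.88.

-15515.88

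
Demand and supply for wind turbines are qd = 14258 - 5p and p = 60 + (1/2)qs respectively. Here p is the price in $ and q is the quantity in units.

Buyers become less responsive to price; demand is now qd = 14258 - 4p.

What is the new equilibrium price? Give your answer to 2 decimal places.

Initially, 14258 - 5p = 2p - 120, so 14378 = 7p and p = 2054, q = 3988.
The shock moves the curves to qd = 14258 - 4p and qs = 2p - 120.
Equate the new curves: 14258 - 4p = 2p - 120, giving 14378 = 6p, p = 7189/3 ≈ 2396.3333, q = 14018/3 ≈ 4672.6667.

2396.33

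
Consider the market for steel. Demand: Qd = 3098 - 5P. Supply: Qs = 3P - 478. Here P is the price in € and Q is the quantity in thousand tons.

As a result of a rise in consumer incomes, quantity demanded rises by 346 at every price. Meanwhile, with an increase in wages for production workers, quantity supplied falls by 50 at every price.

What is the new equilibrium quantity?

Solve the original market: 3098 - 5P = 3P - 478, hence P = 447 and Q = 863.
After the shift, demand is Qd = 3444 - 5P and supply is Qs = 3P - 528.
Equate the new curves: 3444 - 5P = 3P - 528, giving 3972 = 8P, P = 496.5, Q = 961.5.

961.5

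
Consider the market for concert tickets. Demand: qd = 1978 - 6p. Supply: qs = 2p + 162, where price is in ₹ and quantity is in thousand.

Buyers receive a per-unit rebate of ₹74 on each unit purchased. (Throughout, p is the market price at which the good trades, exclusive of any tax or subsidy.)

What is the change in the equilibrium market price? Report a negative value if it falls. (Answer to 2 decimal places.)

Original equilibrium: 1978 - 6p = 2p + 162 gives 1816 = 8p, so p = 227 and q = 616.
Since buyers' out-of-pocket price is the market price minus the rebate, the effective demand curve becomes qd = 2422 - 6p.
New equilibrium: 2422 - 6p = 2p + 162 ⇒ 2260 = 8p ⇒ p = 282.5, q = 727.
Δp = 282.5 − 227 = +55.50.

+55.50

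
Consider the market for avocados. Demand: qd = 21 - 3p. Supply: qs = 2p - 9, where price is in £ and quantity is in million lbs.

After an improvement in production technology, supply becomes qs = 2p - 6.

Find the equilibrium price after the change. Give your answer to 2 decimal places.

Original equilibrium: 21 - 3p = 2p - 9 gives 30 = 5p, so p = 6 and q = 3.
The shock moves the curves to qd = 21 - 3p and qs = 2p - 6.
Equate the new curves: 21 - 3p = 2p - 6, giving 27 = 5p, p = 5.4, q = 4.8.

5.40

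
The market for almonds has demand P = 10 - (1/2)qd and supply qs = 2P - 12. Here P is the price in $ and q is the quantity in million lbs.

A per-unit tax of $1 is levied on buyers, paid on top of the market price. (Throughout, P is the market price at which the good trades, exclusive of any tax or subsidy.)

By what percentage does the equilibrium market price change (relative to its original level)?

-6.25

Before the shock: 20 - 2P = 2P - 12 ⇒ 32 = 4P ⇒ P = 8, q = 4.
Since buyers pay the price plus the tax, the effective demand curve becomes qd = 18 - 2P.
Equate the new curves: 18 - 2P = 2P - 12, giving 30 = 4P, P = 7.5, q = 3.
%ΔP = (7.5 − 8) / 8 × 100 = -6.25%.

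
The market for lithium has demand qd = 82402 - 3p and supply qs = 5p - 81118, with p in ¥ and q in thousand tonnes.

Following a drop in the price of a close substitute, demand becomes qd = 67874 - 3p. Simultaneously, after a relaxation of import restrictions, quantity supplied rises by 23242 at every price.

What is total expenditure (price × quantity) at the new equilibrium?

Initially, 82402 - 3p = 5p - 81118, so 163520 = 8p and p = 20440, q = 21082.
The new curves are qd = 67874 - 3p (demand) and qs = 5p - 57876 (supply).
Clearing the new market: 67874 - 3p = 5p - 57876, so p = 15718.75 and q = 20717.75.
New expenditure = 15718.75 × 20717.75 = 325657132.8125.

325657132.8125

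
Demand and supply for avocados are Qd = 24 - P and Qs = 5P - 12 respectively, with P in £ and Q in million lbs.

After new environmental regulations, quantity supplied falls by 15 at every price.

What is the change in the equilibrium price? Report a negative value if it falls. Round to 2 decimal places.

+2.50

Solve the original market: 24 - P = 5P - 12, hence P = 6 and Q = 18.
After the shift, demand is Qd = 24 - P and supply is Qs = 5P - 27.
Equate the new curves: 24 - P = 5P - 27, giving 51 = 6P, P = 8.5, Q = 15.5.
ΔP = 8.5 − 6 = +2.50.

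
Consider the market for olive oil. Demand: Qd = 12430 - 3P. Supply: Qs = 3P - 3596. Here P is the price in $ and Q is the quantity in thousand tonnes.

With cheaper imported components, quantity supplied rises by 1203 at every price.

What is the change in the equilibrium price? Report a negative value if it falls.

Before the shock: 12430 - 3P = 3P - 3596 ⇒ 16026 = 6P ⇒ P = 2671, Q = 4417.
The new curves are Qd = 12430 - 3P (demand) and Qs = 3P - 2393 (supply).
Clearing the new market: 12430 - 3P = 3P - 2393, so P = 2470.5 and Q = 5018.5.
ΔP = 2470.5 − 2671 = -200.5.

-200.5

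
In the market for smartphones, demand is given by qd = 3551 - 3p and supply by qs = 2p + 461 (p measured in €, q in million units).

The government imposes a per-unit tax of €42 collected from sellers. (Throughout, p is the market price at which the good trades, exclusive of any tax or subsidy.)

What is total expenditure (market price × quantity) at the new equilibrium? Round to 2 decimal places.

1045261.68

Initially, 3551 - 3p = 2p + 461, so 3090 = 5p and p = 618, q = 1697.
Since sellers keep the price net of the tax, the effective supply curve becomes qs = 2p + 377.
Equate the new curves: 3551 - 3p = 2p + 377, giving 3174 = 5p, p = 634.8, q = 1646.6.
New expenditure = 634.8 × 1646.6 = 1045261.68.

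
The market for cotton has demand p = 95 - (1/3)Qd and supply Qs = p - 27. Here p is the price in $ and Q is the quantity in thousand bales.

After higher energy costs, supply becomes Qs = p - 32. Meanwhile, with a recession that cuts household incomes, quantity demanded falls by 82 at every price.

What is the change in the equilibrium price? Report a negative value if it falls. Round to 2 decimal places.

Initially, 285 - 3p = p - 27, so 312 = 4p and p = 78, Q = 51.
With the change applied: demand Qd = 203 - 3p, supply Qs = p - 32.
Clearing the new market: 203 - 3p = p - 32, so p = 58.75 and Q = 26.75.
Δp = 58.75 − 78 = -19.25.

-19.25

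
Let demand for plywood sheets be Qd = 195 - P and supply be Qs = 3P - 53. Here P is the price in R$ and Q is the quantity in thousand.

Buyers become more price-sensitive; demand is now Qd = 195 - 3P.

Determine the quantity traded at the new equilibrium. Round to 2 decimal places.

Before the shock: 195 - P = 3P - 53 ⇒ 248 = 4P ⇒ P = 62, Q = 133.
With the change applied: demand Qd = 195 - 3P, supply Qs = 3P - 53.
New equilibrium: 195 - 3P = 3P - 53 ⇒ 248 = 6P ⇒ P = 124/3 ≈ 41.3333, Q = 71.

71.00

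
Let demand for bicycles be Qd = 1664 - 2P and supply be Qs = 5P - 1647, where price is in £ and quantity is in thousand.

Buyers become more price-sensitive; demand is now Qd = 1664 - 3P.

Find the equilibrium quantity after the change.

422.375

Before the shock: 1664 - 2P = 5P - 1647 ⇒ 3311 = 7P ⇒ P = 473, Q = 718.
The shock moves the curves to Qd = 1664 - 3P and Qs = 5P - 1647.
Equate the new curves: 1664 - 3P = 5P - 1647, giving 3311 = 8P, P = 413.875, Q = 422.375.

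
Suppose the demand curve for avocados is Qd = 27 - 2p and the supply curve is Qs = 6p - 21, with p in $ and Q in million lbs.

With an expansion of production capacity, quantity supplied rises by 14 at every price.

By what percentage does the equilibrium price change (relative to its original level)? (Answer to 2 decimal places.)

-29.17

Original equilibrium: 27 - 2p = 6p - 21 gives 48 = 8p, so p = 6 and Q = 15.
With the change applied: demand Qd = 27 - 2p, supply Qs = 6p - 7.
New equilibrium: 27 - 2p = 6p - 7 ⇒ 34 = 8p ⇒ p = 4.25, Q = 18.5.
%Δp = (4.25 − 6) / 6 × 100 = -29.17%.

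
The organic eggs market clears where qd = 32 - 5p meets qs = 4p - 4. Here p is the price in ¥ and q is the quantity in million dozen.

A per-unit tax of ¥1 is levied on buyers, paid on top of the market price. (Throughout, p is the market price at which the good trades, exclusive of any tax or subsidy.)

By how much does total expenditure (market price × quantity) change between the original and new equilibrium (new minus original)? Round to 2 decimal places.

Before the shock: 32 - 5p = 4p - 4 ⇒ 36 = 9p ⇒ p = 4, q = 12.
Since buyers pay the price plus the tax, the effective demand curve becomes qd = 27 - 5p.
New equilibrium: 27 - 5p = 4p - 4 ⇒ 31 = 9p ⇒ p = 31/9 ≈ 3.4444, q = 88/9 ≈ 9.7778.
Expenditure moves from 4×12 = 48 to 3.4444×9.7778 = 33.6790; change = -14.32.

-14.32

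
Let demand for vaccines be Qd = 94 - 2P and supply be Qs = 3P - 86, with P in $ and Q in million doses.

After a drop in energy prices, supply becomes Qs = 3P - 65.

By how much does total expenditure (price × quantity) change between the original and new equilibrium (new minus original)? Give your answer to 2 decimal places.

+174.72

Initially, 94 - 2P = 3P - 86, so 180 = 5P and P = 36, Q = 22.
The shock moves the curves to Qd = 94 - 2P and Qs = 3P - 65.
New equilibrium: 94 - 2P = 3P - 65 ⇒ 159 = 5P ⇒ P = 31.8, Q = 30.4.
Expenditure moves from 36×22 = 792 to 31.8×30.4 = 966.72; change = +174.72.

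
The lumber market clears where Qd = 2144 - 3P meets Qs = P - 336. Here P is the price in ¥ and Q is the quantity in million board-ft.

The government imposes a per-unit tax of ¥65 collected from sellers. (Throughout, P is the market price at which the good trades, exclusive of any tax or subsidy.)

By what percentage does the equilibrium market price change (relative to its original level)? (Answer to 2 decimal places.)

Solve the original market: 2144 - 3P = P - 336, hence P = 620 and Q = 284.
Since sellers keep the price net of the tax, the effective supply curve becomes Qs = P - 401.
New equilibrium: 2144 - 3P = P - 401 ⇒ 2545 = 4P ⇒ P = 636.25, Q = 235.25.
%ΔP = (636.25 − 620) / 620 × 100 = +2.62%.

+2.62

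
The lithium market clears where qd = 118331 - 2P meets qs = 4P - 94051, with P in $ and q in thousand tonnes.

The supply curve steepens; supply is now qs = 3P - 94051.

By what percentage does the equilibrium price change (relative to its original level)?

Initially, 118331 - 2P = 4P - 94051, so 212382 = 6P and P = 35397, q = 47537.
With the change applied: demand qd = 118331 - 2P, supply qs = 3P - 94051.
Clearing the new market: 118331 - 2P = 3P - 94051, so P = 42476.4 and q = 33378.2.
%ΔP = (42476.4 − 35397) / 35397 × 100 = +20%.

+20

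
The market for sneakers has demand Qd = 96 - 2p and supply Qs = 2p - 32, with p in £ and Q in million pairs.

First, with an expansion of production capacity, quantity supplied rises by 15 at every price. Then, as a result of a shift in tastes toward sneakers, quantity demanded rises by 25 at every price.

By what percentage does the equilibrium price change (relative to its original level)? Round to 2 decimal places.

Solve the original market: 96 - 2p = 2p - 32, hence p = 32 and Q = 32.
The shock moves the curves to Qd = 121 - 2p and Qs = 2p - 17.
Setting them equal: 121 - 2p = 2p - 17 → 138 = 4p, so p = 34.5 and Q = 52.
%Δp = (34.5 − 32) / 32 × 100 = +7.81%.

+7.81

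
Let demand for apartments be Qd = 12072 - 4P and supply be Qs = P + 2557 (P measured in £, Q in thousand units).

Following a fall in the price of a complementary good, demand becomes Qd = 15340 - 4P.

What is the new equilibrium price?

2556.6

Solve the original market: 12072 - 4P = P + 2557, hence P = 1903 and Q = 4460.
After the shift, demand is Qd = 15340 - 4P and supply is Qs = P + 2557.
Equate the new curves: 15340 - 4P = P + 2557, giving 12783 = 5P, P = 2556.6, Q = 5113.6.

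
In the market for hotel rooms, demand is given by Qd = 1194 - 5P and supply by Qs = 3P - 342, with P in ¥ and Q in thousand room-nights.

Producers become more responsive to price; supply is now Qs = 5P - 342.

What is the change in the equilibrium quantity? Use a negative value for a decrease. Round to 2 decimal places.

+192.00

Initially, 1194 - 5P = 3P - 342, so 1536 = 8P and P = 192, Q = 234.
With the change applied: demand Qd = 1194 - 5P, supply Qs = 5P - 342.
Equate the new curves: 1194 - 5P = 5P - 342, giving 1536 = 10P, P = 153.6, Q = 426.
ΔQ = 426 − 234 = +192.00.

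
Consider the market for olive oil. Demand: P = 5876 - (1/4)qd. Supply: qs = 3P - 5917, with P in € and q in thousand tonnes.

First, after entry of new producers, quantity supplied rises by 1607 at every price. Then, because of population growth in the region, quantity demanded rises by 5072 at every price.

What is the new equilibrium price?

Solve the original market: 23504 - 4P = 3P - 5917, hence P = 4203 and q = 6692.
The new curves are qd = 28576 - 4P (demand) and qs = 3P - 4310 (supply).
Clearing the new market: 28576 - 4P = 3P - 4310, so P = 4698 and q = 9784.

4698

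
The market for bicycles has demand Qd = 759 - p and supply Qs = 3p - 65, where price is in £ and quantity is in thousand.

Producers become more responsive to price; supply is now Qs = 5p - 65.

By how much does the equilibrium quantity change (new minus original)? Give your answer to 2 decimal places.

Original equilibrium: 759 - p = 3p - 65 gives 824 = 4p, so p = 206 and Q = 553.
The new curves are Qd = 759 - p (demand) and Qs = 5p - 65 (supply).
New equilibrium: 759 - p = 5p - 65 ⇒ 824 = 6p ⇒ p = 412/3 ≈ 137.3333, Q = 1865/3 ≈ 621.6667.
ΔQ = 621.6667 − 553 = +68.67.

+68.67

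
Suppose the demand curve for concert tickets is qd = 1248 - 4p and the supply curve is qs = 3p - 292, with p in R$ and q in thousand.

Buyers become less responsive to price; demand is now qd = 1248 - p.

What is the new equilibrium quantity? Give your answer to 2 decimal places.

863.00

Initially, 1248 - 4p = 3p - 292, so 1540 = 7p and p = 220, q = 368.
The new curves are qd = 1248 - p (demand) and qs = 3p - 292 (supply).
Equate the new curves: 1248 - p = 3p - 292, giving 1540 = 4p, p = 385, q = 863.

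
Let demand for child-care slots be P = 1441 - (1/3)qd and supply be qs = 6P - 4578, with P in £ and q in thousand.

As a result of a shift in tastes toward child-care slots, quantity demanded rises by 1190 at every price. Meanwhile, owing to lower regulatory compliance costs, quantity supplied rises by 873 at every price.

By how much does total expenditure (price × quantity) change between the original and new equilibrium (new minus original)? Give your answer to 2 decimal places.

Before the shock: 4323 - 3P = 6P - 4578 ⇒ 8901 = 9P ⇒ P = 989, q = 1356.
With the change applied: demand qd = 5513 - 3P, supply qs = 6P - 3705.
Clearing the new market: 5513 - 3P = 6P - 3705, so P = 9218/9 ≈ 1024.2222 and q = 7321/3 ≈ 2440.3333.
Expenditure moves from 989×1356 = 1341084 to 1024.2222×2440.3333 = 2499443.6296; change = +1158359.63.

+1158359.63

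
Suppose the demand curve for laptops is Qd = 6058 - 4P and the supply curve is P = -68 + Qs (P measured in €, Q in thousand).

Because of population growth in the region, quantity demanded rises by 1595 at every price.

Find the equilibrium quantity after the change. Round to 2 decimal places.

Initially, 6058 - 4P = P + 68, so 5990 = 5P and P = 1198, Q = 1266.
The shock moves the curves to Qd = 7653 - 4P and Qs = P + 68.
Setting them equal: 7653 - 4P = P + 68 → 7585 = 5P, so P = 1517 and Q = 1585.

1585.00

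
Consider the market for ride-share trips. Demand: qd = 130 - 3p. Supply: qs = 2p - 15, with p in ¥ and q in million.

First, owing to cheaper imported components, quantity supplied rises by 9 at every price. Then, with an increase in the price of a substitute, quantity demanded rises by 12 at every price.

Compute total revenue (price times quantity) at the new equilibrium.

Before the shock: 130 - 3p = 2p - 15 ⇒ 145 = 5p ⇒ p = 29, q = 43.
The shock moves the curves to qd = 142 - 3p and qs = 2p - 6.
Equate the new curves: 142 - 3p = 2p - 6, giving 148 = 5p, p = 29.6, q = 53.2.
New expenditure = 29.6 × 53.2 = 1574.72.

1574.72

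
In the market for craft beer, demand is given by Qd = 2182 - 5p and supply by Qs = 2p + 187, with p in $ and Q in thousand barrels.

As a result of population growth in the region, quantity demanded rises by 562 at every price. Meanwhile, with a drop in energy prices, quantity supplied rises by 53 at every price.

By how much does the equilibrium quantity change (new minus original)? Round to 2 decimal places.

+198.43

Before the shock: 2182 - 5p = 2p + 187 ⇒ 1995 = 7p ⇒ p = 285, Q = 757.
The shock moves the curves to Qd = 2744 - 5p and Qs = 2p + 240.
Clearing the new market: 2744 - 5p = 2p + 240, so p = 2504/7 ≈ 357.7143 and Q = 6688/7 ≈ 955.4286.
ΔQ = 955.4286 − 757 = +198.43.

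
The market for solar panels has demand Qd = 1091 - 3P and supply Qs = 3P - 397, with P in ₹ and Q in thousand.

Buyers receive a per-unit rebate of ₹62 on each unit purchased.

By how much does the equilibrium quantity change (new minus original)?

+93

Initially, 1091 - 3P = 3P - 397, so 1488 = 6P and P = 248, Q = 347.
Since buyers' out-of-pocket price is the market price minus the rebate, the effective demand curve becomes Qd = 1277 - 3P.
New equilibrium: 1277 - 3P = 3P - 397 ⇒ 1674 = 6P ⇒ P = 279, Q = 440.
ΔQ = 440 − 347 = +93.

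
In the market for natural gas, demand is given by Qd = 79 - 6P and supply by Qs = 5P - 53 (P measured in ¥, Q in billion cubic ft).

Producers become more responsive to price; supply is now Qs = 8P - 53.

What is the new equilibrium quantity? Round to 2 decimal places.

Initially, 79 - 6P = 5P - 53, so 132 = 11P and P = 12, Q = 7.
The shock moves the curves to Qd = 79 - 6P and Qs = 8P - 53.
Equate the new curves: 79 - 6P = 8P - 53, giving 132 = 14P, P = 66/7 ≈ 9.4286, Q = 157/7 ≈ 22.4286.

22.43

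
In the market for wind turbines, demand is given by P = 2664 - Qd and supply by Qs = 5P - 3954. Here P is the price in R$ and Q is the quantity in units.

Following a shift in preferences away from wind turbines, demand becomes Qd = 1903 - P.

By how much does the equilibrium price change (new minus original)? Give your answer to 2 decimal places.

-126.83

Before the shock: 2664 - P = 5P - 3954 ⇒ 6618 = 6P ⇒ P = 1103, Q = 1561.
With the change applied: demand Qd = 1903 - P, supply Qs = 5P - 3954.
Equate the new curves: 1903 - P = 5P - 3954, giving 5857 = 6P, P = 5857/6 ≈ 976.1667, Q = 5561/6 ≈ 926.8333.
ΔP = 976.1667 − 1103 = -126.83.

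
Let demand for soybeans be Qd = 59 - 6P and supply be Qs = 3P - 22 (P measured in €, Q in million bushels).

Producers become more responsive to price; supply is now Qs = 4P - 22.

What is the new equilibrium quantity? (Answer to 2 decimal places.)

10.40

Solve the original market: 59 - 6P = 3P - 22, hence P = 9 and Q = 5.
With the change applied: demand Qd = 59 - 6P, supply Qs = 4P - 22.
New equilibrium: 59 - 6P = 4P - 22 ⇒ 81 = 10P ⇒ P = 8.1, Q = 10.4.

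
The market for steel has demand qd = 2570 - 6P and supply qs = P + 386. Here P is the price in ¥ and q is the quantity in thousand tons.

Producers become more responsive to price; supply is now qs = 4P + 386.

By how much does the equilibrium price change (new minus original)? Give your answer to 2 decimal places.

Solve the original market: 2570 - 6P = P + 386, hence P = 312 and q = 698.
The shock moves the curves to qd = 2570 - 6P and qs = 4P + 386.
Clearing the new market: 2570 - 6P = 4P + 386, so P = 218.4 and q = 1259.6.
ΔP = 218.4 − 312 = -93.60.

-93.60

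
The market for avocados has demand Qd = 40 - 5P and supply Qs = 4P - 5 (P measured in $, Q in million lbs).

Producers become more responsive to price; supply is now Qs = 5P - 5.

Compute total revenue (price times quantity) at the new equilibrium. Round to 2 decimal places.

Before the shock: 40 - 5P = 4P - 5 ⇒ 45 = 9P ⇒ P = 5, Q = 15.
After the shift, demand is Qd = 40 - 5P and supply is Qs = 5P - 5.
Setting them equal: 40 - 5P = 5P - 5 → 45 = 10P, so P = 4.5 and Q = 17.5.
New expenditure = 4.5 × 17.5 = 78.75.

78.75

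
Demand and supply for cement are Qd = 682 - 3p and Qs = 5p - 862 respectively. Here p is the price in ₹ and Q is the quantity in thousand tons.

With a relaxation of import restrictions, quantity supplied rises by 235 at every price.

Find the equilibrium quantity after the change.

Before the shock: 682 - 3p = 5p - 862 ⇒ 1544 = 8p ⇒ p = 193, Q = 103.
With the change applied: demand Qd = 682 - 3p, supply Qs = 5p - 627.
New equilibrium: 682 - 3p = 5p - 627 ⇒ 1309 = 8p ⇒ p = 163.625, Q = 191.125.

191.125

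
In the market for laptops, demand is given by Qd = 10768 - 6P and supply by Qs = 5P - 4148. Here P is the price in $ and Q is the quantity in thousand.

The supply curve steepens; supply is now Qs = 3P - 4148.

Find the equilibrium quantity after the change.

824

Solve the original market: 10768 - 6P = 5P - 4148, hence P = 1356 and Q = 2632.
The new curves are Qd = 10768 - 6P (demand) and Qs = 3P - 4148 (supply).
Equate the new curves: 10768 - 6P = 3P - 4148, giving 14916 = 9P, P = 4972/3 ≈ 1657.3333, Q = 824.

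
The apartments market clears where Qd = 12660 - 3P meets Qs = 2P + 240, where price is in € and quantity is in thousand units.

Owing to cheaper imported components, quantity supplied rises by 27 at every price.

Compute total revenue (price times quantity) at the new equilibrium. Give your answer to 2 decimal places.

Original equilibrium: 12660 - 3P = 2P + 240 gives 12420 = 5P, so P = 2484 and Q = 5208.
With the change applied: demand Qd = 12660 - 3P, supply Qs = 2P + 267.
Clearing the new market: 12660 - 3P = 2P + 267, so P = 2478.6 and Q = 5224.2.
New expenditure = 2478.6 × 5224.2 = 12948702.12.

12948702.12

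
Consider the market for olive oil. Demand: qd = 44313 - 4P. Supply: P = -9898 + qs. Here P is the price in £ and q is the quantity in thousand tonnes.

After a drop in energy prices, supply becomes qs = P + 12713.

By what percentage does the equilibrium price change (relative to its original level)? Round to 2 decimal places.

-8.18

Initially, 44313 - 4P = P + 9898, so 34415 = 5P and P = 6883, q = 16781.
After the shift, demand is qd = 44313 - 4P and supply is qs = P + 12713.
New equilibrium: 44313 - 4P = P + 12713 ⇒ 31600 = 5P ⇒ P = 6320, q = 19033.
%ΔP = (6320 − 6883) / 6883 × 100 = -8.18%.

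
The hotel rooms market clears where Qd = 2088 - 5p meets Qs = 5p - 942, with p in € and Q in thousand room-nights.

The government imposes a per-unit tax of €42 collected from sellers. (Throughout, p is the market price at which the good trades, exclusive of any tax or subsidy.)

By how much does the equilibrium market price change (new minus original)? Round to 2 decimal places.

Before the shock: 2088 - 5p = 5p - 942 ⇒ 3030 = 10p ⇒ p = 303, Q = 573.
Since sellers keep the price net of the tax, the effective supply curve becomes Qs = 5p - 1152.
Clearing the new market: 2088 - 5p = 5p - 1152, so p = 324 and Q = 468.
Δp = 324 − 303 = +21.00.

+21.00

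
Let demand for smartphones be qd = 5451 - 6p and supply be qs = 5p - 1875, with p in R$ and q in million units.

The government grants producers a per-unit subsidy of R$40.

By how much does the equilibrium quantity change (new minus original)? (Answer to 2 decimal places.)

Original equilibrium: 5451 - 6p = 5p - 1875 gives 7326 = 11p, so p = 666 and q = 1455.
Since sellers receive the price plus the subsidy, the effective supply curve becomes qs = 5p - 1675.
Equate the new curves: 5451 - 6p = 5p - 1675, giving 7126 = 11p, p = 7126/11 ≈ 647.8182, q = 17205/11 ≈ 1564.0909.
Δq = 1564.0909 − 1455 = +109.09.

+109.09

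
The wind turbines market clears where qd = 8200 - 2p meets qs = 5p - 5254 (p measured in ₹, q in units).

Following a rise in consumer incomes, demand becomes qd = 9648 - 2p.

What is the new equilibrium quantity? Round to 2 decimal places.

5390.29

Before the shock: 8200 - 2p = 5p - 5254 ⇒ 13454 = 7p ⇒ p = 1922, q = 4356.
The shock moves the curves to qd = 9648 - 2p and qs = 5p - 5254.
Clearing the new market: 9648 - 2p = 5p - 5254, so p = 14902/7 ≈ 2128.8571 and q = 37732/7 ≈ 5390.2857.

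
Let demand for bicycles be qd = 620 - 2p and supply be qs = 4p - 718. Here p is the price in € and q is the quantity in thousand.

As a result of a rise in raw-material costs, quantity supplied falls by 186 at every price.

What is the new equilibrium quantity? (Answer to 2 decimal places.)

Original equilibrium: 620 - 2p = 4p - 718 gives 1338 = 6p, so p = 223 and q = 174.
The shock moves the curves to qd = 620 - 2p and qs = 4p - 904.
Clearing the new market: 620 - 2p = 4p - 904, so p = 254 and q = 112.

112.00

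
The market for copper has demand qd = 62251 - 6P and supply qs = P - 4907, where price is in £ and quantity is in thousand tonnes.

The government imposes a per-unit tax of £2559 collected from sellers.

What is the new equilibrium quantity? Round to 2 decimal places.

2493.57

Before the shock: 62251 - 6P = P - 4907 ⇒ 67158 = 7P ⇒ P = 9594, q = 4687.
Since sellers keep the price net of the tax, the effective supply curve becomes qs = P - 7466.
New equilibrium: 62251 - 6P = P - 7466 ⇒ 69717 = 7P ⇒ P = 69717/7 ≈ 9959.5714, q = 17455/7 ≈ 2493.5714.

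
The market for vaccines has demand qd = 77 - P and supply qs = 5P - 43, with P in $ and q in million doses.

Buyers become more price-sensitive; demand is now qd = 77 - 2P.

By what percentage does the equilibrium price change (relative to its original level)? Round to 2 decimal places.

Initially, 77 - P = 5P - 43, so 120 = 6P and P = 20, q = 57.
With the change applied: demand qd = 77 - 2P, supply qs = 5P - 43.
New equilibrium: 77 - 2P = 5P - 43 ⇒ 120 = 7P ⇒ P = 120/7 ≈ 17.1429, q = 299/7 ≈ 42.7143.
%ΔP = (17.1429 − 20) / 20 × 100 = -14.29%.

-14.29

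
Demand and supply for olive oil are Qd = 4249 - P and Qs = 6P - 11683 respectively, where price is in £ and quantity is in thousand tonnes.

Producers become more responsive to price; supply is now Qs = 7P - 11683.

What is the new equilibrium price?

Solve the original market: 4249 - P = 6P - 11683, hence P = 2276 and Q = 1973.
After the shift, demand is Qd = 4249 - P and supply is Qs = 7P - 11683.
Equate the new curves: 4249 - P = 7P - 11683, giving 15932 = 8P, P = 1991.5, Q = 2257.5.

1991.5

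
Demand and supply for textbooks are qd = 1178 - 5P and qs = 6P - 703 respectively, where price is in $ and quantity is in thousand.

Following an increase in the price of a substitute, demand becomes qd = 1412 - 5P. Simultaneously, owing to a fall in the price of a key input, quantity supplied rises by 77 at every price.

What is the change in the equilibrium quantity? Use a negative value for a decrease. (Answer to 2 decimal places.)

Initially, 1178 - 5P = 6P - 703, so 1881 = 11P and P = 171, q = 323.
The shock moves the curves to qd = 1412 - 5P and qs = 6P - 626.
New equilibrium: 1412 - 5P = 6P - 626 ⇒ 2038 = 11P ⇒ P = 2038/11 ≈ 185.2727, q = 5342/11 ≈ 485.6364.
Δq = 485.6364 − 323 = +162.64.

+162.64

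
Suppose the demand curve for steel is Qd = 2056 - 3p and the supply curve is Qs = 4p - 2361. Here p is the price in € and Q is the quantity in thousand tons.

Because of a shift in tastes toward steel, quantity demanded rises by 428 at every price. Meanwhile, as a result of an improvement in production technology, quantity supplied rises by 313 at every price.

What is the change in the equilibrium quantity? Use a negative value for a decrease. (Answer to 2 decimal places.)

+378.71

Original equilibrium: 2056 - 3p = 4p - 2361 gives 4417 = 7p, so p = 631 and Q = 163.
With the change applied: demand Qd = 2484 - 3p, supply Qs = 4p - 2048.
Clearing the new market: 2484 - 3p = 4p - 2048, so p = 4532/7 ≈ 647.4286 and Q = 3792/7 ≈ 541.7143.
ΔQ = 541.7143 − 163 = +378.71.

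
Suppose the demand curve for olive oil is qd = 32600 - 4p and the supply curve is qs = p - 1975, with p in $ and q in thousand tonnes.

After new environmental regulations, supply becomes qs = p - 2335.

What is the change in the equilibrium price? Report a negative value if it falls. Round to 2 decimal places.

+72.00

Solve the original market: 32600 - 4p = p - 1975, hence p = 6915 and q = 4940.
The shock moves the curves to qd = 32600 - 4p and qs = p - 2335.
Setting them equal: 32600 - 4p = p - 2335 → 34935 = 5p, so p = 6987 and q = 4652.
Δp = 6987 − 6915 = +72.00.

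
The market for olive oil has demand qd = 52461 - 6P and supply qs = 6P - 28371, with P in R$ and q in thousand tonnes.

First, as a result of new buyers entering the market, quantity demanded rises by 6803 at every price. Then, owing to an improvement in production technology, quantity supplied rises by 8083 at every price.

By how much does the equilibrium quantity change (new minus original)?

+7443

Original equilibrium: 52461 - 6P = 6P - 28371 gives 80832 = 12P, so P = 6736 and q = 12045.
With the change applied: demand qd = 59264 - 6P, supply qs = 6P - 20288.
New equilibrium: 59264 - 6P = 6P - 20288 ⇒ 79552 = 12P ⇒ P = 19888/3 ≈ 6629.3333, q = 19488.
Δq = 19488 − 12045 = +7443.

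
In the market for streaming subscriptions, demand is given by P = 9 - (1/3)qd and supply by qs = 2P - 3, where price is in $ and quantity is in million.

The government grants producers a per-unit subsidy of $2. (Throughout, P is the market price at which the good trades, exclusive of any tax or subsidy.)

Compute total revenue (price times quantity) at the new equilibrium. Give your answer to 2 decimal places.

59.28

Solve the original market: 27 - 3P = 2P - 3, hence P = 6 and q = 9.
Since sellers receive the price plus the subsidy, the effective supply curve becomes qs = 2P + 1.
Clearing the new market: 27 - 3P = 2P + 1, so P = 5.2 and q = 11.4.
New expenditure = 5.2 × 11.4 = 59.28.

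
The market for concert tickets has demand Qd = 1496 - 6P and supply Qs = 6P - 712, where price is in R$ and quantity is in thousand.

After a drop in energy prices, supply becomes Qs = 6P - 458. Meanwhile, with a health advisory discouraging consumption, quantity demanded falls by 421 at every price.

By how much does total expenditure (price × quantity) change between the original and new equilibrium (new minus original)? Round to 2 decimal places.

-32717.13

Initially, 1496 - 6P = 6P - 712, so 2208 = 12P and P = 184, Q = 392.
The shock moves the curves to Qd = 1075 - 6P and Qs = 6P - 458.
Equate the new curves: 1075 - 6P = 6P - 458, giving 1533 = 12P, P = 127.75, Q = 308.5.
Expenditure moves from 184×392 = 72128 to 127.75×308.5 = 39410.875; change = -32717.13.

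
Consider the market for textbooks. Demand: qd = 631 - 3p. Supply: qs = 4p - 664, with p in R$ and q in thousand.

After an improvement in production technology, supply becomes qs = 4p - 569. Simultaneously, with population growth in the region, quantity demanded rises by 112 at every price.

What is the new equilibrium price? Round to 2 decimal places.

187.43

Solve the original market: 631 - 3p = 4p - 664, hence p = 185 and q = 76.
With the change applied: demand qd = 743 - 3p, supply qs = 4p - 569.
Setting them equal: 743 - 3p = 4p - 569 → 1312 = 7p, so p = 1312/7 ≈ 187.4286 and q = 1265/7 ≈ 180.7143.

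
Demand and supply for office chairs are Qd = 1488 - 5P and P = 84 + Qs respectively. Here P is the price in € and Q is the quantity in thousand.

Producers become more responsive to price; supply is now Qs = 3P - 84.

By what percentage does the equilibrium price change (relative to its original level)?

Solve the original market: 1488 - 5P = P - 84, hence P = 262 and Q = 178.
The shock moves the curves to Qd = 1488 - 5P and Qs = 3P - 84.
New equilibrium: 1488 - 5P = 3P - 84 ⇒ 1572 = 8P ⇒ P = 196.5, Q = 505.5.
%ΔP = (196.5 − 262) / 262 × 100 = -25%.

-25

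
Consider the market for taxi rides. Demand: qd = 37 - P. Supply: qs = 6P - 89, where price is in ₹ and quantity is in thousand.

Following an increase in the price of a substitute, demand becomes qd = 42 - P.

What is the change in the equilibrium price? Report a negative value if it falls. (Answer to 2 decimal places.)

Initially, 37 - P = 6P - 89, so 126 = 7P and P = 18, q = 19.
The new curves are qd = 42 - P (demand) and qs = 6P - 89 (supply).
New equilibrium: 42 - P = 6P - 89 ⇒ 131 = 7P ⇒ P = 131/7 ≈ 18.7143, q = 163/7 ≈ 23.2857.
ΔP = 18.7143 − 18 = +0.71.

+0.71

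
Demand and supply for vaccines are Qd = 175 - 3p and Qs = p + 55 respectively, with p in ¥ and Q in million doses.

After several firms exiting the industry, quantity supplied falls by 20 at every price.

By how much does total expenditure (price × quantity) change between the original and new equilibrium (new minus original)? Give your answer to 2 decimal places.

Solve the original market: 175 - 3p = p + 55, hence p = 30 and Q = 85.
With the change applied: demand Qd = 175 - 3p, supply Qs = p + 35.
Clearing the new market: 175 - 3p = p + 35, so p = 35 and Q = 70.
Expenditure moves from 30×85 = 2550 to 35×70 = 2450; change = -100.00.

-100.00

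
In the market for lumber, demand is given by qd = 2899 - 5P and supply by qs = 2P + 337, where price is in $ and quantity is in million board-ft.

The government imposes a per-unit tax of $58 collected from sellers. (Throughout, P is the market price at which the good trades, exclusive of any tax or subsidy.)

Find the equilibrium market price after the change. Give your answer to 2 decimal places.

Original equilibrium: 2899 - 5P = 2P + 337 gives 2562 = 7P, so P = 366 and q = 1069.
Since sellers keep the price net of the tax, the effective supply curve becomes qs = 2P + 221.
Clearing the new market: 2899 - 5P = 2P + 221, so P = 2678/7 ≈ 382.5714 and q = 6903/7 ≈ 986.1429.

382.57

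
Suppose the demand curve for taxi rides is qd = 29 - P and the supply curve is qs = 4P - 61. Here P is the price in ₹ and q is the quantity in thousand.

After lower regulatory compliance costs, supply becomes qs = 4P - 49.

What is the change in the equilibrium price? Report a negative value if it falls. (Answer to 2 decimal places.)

-2.40

Initially, 29 - P = 4P - 61, so 90 = 5P and P = 18, q = 11.
After the shift, demand is qd = 29 - P and supply is qs = 4P - 49.
Clearing the new market: 29 - P = 4P - 49, so P = 15.6 and q = 13.4.
ΔP = 15.6 − 18 = -2.40.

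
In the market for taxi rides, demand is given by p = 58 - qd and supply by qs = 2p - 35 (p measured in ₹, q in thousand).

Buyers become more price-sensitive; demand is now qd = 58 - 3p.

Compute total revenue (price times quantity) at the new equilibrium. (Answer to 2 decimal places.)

40.92

Solve the original market: 58 - p = 2p - 35, hence p = 31 and q = 27.
The shock moves the curves to qd = 58 - 3p and qs = 2p - 35.
Clearing the new market: 58 - 3p = 2p - 35, so p = 18.6 and q = 2.2.
New expenditure = 18.6 × 2.2 = 40.92.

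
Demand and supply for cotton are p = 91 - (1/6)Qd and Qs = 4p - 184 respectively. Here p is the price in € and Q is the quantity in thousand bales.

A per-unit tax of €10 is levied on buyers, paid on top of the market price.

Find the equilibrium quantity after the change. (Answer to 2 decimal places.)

Before the shock: 546 - 6p = 4p - 184 ⇒ 730 = 10p ⇒ p = 73, Q = 108.
Since buyers pay the price plus the tax, the effective demand curve becomes Qd = 486 - 6p.
Setting them equal: 486 - 6p = 4p - 184 → 670 = 10p, so p = 67 and Q = 84.

84.00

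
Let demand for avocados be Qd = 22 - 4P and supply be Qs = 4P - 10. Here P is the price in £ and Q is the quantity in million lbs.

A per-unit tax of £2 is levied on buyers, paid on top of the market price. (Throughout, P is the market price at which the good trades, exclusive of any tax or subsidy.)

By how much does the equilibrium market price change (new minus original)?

-1

Initially, 22 - 4P = 4P - 10, so 32 = 8P and P = 4, Q = 6.
Since buyers pay the price plus the tax, the effective demand curve becomes Qd = 14 - 4P.
Clearing the new market: 14 - 4P = 4P - 10, so P = 3 and Q = 2.
ΔP = 3 − 4 = -1.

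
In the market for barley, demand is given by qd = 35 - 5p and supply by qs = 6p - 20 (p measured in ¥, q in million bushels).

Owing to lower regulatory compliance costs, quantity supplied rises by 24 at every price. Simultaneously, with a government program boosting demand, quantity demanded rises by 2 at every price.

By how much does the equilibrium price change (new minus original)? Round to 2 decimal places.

-2.00

Solve the original market: 35 - 5p = 6p - 20, hence p = 5 and q = 10.
The new curves are qd = 37 - 5p (demand) and qs = 6p + 4 (supply).
Clearing the new market: 37 - 5p = 6p + 4, so p = 3 and q = 22.
Δp = 3 − 5 = -2.00.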